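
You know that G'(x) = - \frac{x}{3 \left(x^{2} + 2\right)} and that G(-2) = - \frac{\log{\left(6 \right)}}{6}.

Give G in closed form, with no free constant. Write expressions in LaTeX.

G(x) = - \frac{\log{\left(x^{2} + 2 \right)}}{6}

G'(x) matches the chain-rule pattern g'(h)*h' with inner function h(x) = x^{2} + 2; substituting u = h(x) collapses the integral.
A general antiderivative is - \frac{\log{\left(x^{2} + 2 \right)}}{6} + C.
The condition gives C = - \frac{\log{\left(6 \right)}}{6} - (- \frac{\log{\left(6 \right)}}{6}) = 0.
So G(x) = - \frac{\log{\left(x^{2} + 2 \right)}}{6}.
Check: d/dx[- \frac{\log{\left(x^{2} + 2 \right)}}{6}] = - \frac{x}{3 x^{2} + 6}, which equals G'(x).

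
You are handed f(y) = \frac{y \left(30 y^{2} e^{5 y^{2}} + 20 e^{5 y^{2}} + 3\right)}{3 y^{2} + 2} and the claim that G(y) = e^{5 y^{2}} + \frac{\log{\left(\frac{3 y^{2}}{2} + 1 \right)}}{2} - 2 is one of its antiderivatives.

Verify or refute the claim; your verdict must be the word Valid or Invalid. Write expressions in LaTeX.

Valid. The derivative of G reproduces f.

d/dy[G] = \frac{30 y^{3} e^{5 y^{2}} + 20 y e^{5 y^{2}} + 3 y}{3 y^{2} + 2}
This equals f(y) exactly, so the claim holds.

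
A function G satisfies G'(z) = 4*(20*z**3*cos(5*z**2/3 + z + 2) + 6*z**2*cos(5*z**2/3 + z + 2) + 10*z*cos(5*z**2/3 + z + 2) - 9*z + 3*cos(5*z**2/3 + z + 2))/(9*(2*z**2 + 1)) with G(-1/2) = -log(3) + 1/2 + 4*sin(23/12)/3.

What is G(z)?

Recover the given G'(z) by differentiating a candidate G(z); any mismatch rules it out.
A general antiderivative is -log(4*z**2 + 2) + 4*sin(5*z**2/3 + z + 2)/3 + C.
The condition gives C = -log(3) + 1/2 + 4*sin(23/12)/3 - (-log(3) + 4*sin(23/12)/3) = 1/2.
So G(z) = -log(2*z**2 + 1) + 4*sin(5*z**2/3 + z + 2)/3 - log(2) + 1/2.
Check: d/dz[-log(2*z**2 + 1) + 4*sin(5*z**2/3 + z + 2)/3 - log(2) + 1/2] = (80*z**3*cos(5*z**2/3 + z + 2) + 24*z**2*cos(5*z**2/3 + z + 2) + 40*z*cos(5*z**2/3 + z + 2) - 36*z + 12*cos(5*z**2/3 + z + 2))/(18*z**2 + 9), which equals G'(z).

G(z) = -log(2*z**2 + 1) + 4*sin(5*z**2/3 + z + 2)/3 - log(2) + 1/2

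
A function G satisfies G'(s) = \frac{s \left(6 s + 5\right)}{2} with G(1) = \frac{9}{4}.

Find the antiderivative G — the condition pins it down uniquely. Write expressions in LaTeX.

G(s) = s^{3} + \frac{5 s^{2}}{4}

Check a candidate G(s) by differentiating: d/ds[G] must match the given G'(s).
A general antiderivative is s^{3} + \frac{5 s^{2}}{4} + C.
The condition gives C = \frac{9}{4} - (\frac{9}{4}) = 0.
So G(s) = s^{3} + \frac{5 s^{2}}{4}.
Check: d/ds[s^{3} + \frac{5 s^{2}}{4}] = 3 s^{2} + \frac{5 s}{2}, which equals G'(s).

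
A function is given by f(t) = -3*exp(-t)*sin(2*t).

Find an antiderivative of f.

Since d/dt undoes antidifferentiation here, F'(t) = f(t) is required of F(t).
Check: d/dt[(3*sin(2*t) + 6*cos(2*t))*exp(-t)/5] = -3*exp(-t)*sin(2*t) = f(t).

An antiderivative is F(t) = (3*sin(2*t) + 6*cos(2*t))*exp(-t)/5.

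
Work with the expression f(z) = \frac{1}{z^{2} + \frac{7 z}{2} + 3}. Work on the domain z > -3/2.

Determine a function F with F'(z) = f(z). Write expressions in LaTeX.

The denominator factors as \left(z + 2\right) \left(2 z + 3\right); partial fractions split f into directly integrable pieces: \frac{4}{2 z + 3} - \frac{2}{z + 2}.
Check: d/dz[2 \log{\left(z + \frac{3}{2} \right)} - 2 \log{\left(z + 2 \right)}] = \frac{2}{2 z^{2} + 7 z + 6}, which equals f(z).

An antiderivative is F(z) = 2 \log{\left(z + \frac{3}{2} \right)} - 2 \log{\left(z + 2 \right)}.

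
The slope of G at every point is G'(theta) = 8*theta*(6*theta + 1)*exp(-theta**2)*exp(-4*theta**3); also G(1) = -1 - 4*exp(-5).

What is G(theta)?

G(theta) = -4*exp(-4*theta**3 - theta**2) - 1

G'(theta) matches the chain-rule pattern g'(h)*h' with inner function h(theta) = -4*theta**3 - theta**2; substituting u = h(theta) collapses the integral.
A general antiderivative is -4*exp(-4*theta**3 - theta**2) + C.
The condition gives C = -1 - 4*exp(-5) - (-4*exp(-5)) = -1.
So G(theta) = -4*exp(-4*theta**3 - theta**2) - 1.
Check: d/dtheta[-4*exp(-4*theta**3 - theta**2) - 1] = (48*theta**2 + 8*theta)*exp(-theta**2)*exp(-4*theta**3), which equals G'(theta).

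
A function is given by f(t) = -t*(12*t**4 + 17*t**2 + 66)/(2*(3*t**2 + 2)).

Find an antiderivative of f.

An antiderivative is F(t) = -t**4/2 - 3*t**2/4 - 5*log(t**2 + 2/3).

For F(t) to be correct the identity F'(t) - f(t) = 0 must hold.
Check: d/dt[-t**4/2 - 3*t**2/4 - 5*log(t**2 + 2/3)] = (-12*t**5 - 17*t**3 - 66*t)/(6*t**2 + 4), which equals f(t).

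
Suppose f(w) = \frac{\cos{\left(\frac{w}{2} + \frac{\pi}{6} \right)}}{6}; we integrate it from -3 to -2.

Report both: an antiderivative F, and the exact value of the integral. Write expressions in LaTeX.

Since d/dw undoes antidifferentiation here, F'(w) = f(w) is required of F(w).
F(w) = \frac{\sin{\left(\frac{w}{2} + \frac{\pi}{6} \right)}}{3} is an antiderivative of f.
Check: d/dw[\frac{\sin{\left(\frac{w}{2} + \frac{\pi}{6} \right)}}{3}] = \frac{\cos{\left(\frac{w}{2} + \frac{\pi}{6} \right)}}{6} = f(w).
F(-2) = \frac{\cos{\left(1 + \frac{\pi}{3} \right)}}{3}; F(-3) = \frac{\cos{\left(\frac{\pi}{3} + \frac{3}{2} \right)}}{3}.
Integral = F(-2) - F(-3) = \frac{\cos{\left(1 + \frac{\pi}{3} \right)}}{3} - \frac{\cos{\left(\frac{\pi}{3} + \frac{3}{2} \right)}}{3}.

Antiderivative: F(w) = \frac{\sin{\left(\frac{w}{2} + \frac{\pi}{6} \right)}}{3}; value = \frac{\cos{\left(1 + \frac{\pi}{3} \right)}}{3} - \frac{\cos{\left(\frac{\pi}{3} + \frac{3}{2} \right)}}{3}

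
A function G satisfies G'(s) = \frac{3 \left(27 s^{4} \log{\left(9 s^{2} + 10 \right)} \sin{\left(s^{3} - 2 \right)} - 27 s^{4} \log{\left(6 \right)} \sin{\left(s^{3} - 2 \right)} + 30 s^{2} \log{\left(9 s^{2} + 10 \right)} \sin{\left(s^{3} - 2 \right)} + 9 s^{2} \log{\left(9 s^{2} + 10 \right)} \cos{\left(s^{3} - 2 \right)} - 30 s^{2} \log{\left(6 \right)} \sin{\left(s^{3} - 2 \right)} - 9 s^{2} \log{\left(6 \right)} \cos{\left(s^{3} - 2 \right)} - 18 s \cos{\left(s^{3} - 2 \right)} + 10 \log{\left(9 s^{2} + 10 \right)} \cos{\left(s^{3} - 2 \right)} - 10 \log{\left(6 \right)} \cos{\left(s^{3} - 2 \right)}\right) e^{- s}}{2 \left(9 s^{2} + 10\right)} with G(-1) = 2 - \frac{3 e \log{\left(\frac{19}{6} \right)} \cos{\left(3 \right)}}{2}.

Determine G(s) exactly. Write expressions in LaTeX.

G(s) = 2 - \frac{3 e^{- s} \log{\left(\frac{3 s^{2}}{2} + \frac{5}{3} \right)} \cos{\left(s^{3} - 2 \right)}}{2}

Whatever form G(s) takes, its d/ds must return the stated G'(s).
A general antiderivative is - \frac{3 e^{- s} \log{\left(\frac{3 s^{2}}{2} + \frac{5}{3} \right)} \cos{\left(s^{3} - 2 \right)}}{2} + C.
The condition gives C = 2 - \frac{3 e \log{\left(\frac{19}{6} \right)} \cos{\left(3 \right)}}{2} - (- \frac{3 e \log{\left(\frac{19}{6} \right)} \cos{\left(3 \right)}}{2}) = 2.
So G(s) = 2 - \frac{3 e^{- s} \log{\left(\frac{3 s^{2}}{2} + \frac{5}{3} \right)} \cos{\left(s^{3} - 2 \right)}}{2}.
Check: d/ds[2 - \frac{3 e^{- s} \log{\left(\frac{3 s^{2}}{2} + \frac{5}{3} \right)} \cos{\left(s^{3} - 2 \right)}}{2}] = \frac{81 s^{4} \log{\left(9 s^{2} + 10 \right)} \sin{\left(s^{3} - 2 \right)} - 81 s^{4} \log{\left(6 \right)} \sin{\left(s^{3} - 2 \right)} + 90 s^{2} \log{\left(9 s^{2} + 10 \right)} \sin{\left(s^{3} - 2 \right)} + 27 s^{2} \log{\left(9 s^{2} + 10 \right)} \cos{\left(s^{3} - 2 \right)} - 90 s^{2} \log{\left(6 \right)} \sin{\left(s^{3} - 2 \right)} - 27 s^{2} \log{\left(6 \right)} \cos{\left(s^{3} - 2 \right)} - 54 s \cos{\left(s^{3} - 2 \right)} + 30 \log{\left(9 s^{2} + 10 \right)} \cos{\left(s^{3} - 2 \right)} - 30 \log{\left(6 \right)} \cos{\left(s^{3} - 2 \right)}}{18 s^{2} e^{s} + 20 e^{s}}, which equals G'(s).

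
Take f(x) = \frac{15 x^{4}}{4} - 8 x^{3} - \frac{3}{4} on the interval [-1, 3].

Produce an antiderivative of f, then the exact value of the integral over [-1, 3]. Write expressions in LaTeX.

Antiderivative: F(x) = \frac{x \left(3 x^{4} - 8 x^{3} - 3\right)}{4}; value = 20

Integrate term by term and add the pieces.
F(x) = \frac{x \left(3 x^{4} - 8 x^{3} - 3\right)}{4} is an antiderivative of f.
Check: d/dx[\frac{x \left(3 x^{4} - 8 x^{3} - 3\right)}{4}] = \frac{15 x^{4}}{4} - 8 x^{3} - \frac{3}{4} = f(x).
F(3) = 18; F(-1) = -2.
Integral = F(3) - F(-1) = 20.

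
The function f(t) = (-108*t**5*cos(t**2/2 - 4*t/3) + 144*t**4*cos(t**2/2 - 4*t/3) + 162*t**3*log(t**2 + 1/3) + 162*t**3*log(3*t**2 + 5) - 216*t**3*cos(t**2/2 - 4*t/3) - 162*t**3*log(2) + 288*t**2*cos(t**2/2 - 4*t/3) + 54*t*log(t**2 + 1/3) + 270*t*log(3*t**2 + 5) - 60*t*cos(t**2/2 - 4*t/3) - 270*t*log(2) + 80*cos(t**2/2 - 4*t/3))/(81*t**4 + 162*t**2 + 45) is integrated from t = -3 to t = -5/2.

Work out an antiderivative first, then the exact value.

Antiderivative: F(t) = (3*log(t**2 + 1/3)*log(3*t**2/2 + 5/2) - 4*sin(t**2/2 - 4*t/3))/3; value = -log(28/3)*log(16) - 4*sin(155/24)/3 + 4*sin(17/2)/3 + log(79/12)*log(95/8)

Since d/dt undoes antidifferentiation here, F'(t) = f(t) is required of F(t).
F(t) = (3*log(t**2 + 1/3)*log(3*t**2/2 + 5/2) - 4*sin(t**2/2 - 4*t/3))/3 is an antiderivative of f.
Check: d/dt[(3*log(t**2 + 1/3)*log(3*t**2/2 + 5/2) - 4*sin(t**2/2 - 4*t/3))/3] = (-108*t**5*cos(t**2/2 - 4*t/3) + 144*t**4*cos(t**2/2 - 4*t/3) + 162*t**3*log(t**2 + 1/3) + 162*t**3*log(3*t**2 + 5) - 216*t**3*cos(t**2/2 - 4*t/3) - 162*t**3*log(2) + 288*t**2*cos(t**2/2 - 4*t/3) + 54*t*log(t**2 + 1/3) + 270*t*log(3*t**2 + 5) - 60*t*cos(t**2/2 - 4*t/3) - 270*t*log(2) + 80*cos(t**2/2 - 4*t/3))/(81*t**4 + 162*t**2 + 45) = f(t).
F(-5/2) = -4*sin(155/24)/3 + log(79/12)*log(95/8); F(-3) = -4*sin(17/2)/3 + log(28/3)*log(16).
Integral = F(-5/2) - F(-3) = -log(28/3)*log(16) - 4*sin(155/24)/3 + 4*sin(17/2)/3 + log(79/12)*log(95/8).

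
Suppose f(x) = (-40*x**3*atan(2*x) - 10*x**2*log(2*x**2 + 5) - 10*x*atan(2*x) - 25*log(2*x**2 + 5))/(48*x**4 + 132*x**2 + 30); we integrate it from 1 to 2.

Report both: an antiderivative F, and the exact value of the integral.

Recognize the product-rule pattern: f = u'v + uv' with u = -5*atan(2*x)/12, v = log(2*x**2 + 5), so integration by parts undoes it.
F(x) = -5*log(2*x**2 + 5)*atan(2*x)/12 is an antiderivative of f.
Check: d/dx[-5*log(2*x**2 + 5)*atan(2*x)/12] = (-40*x**3*atan(2*x) - 10*x**2*log(2*x**2 + 5) - 10*x*atan(2*x) - 25*log(2*x**2 + 5))/(48*x**4 + 132*x**2 + 30) = f(x).
F(2) = -5*log(13)*atan(4)/12; F(1) = -5*log(7)*atan(2)/12.
Integral = F(2) - F(1) = -5*log(13)*atan(4)/12 + 5*log(7)*atan(2)/12.

Antiderivative: F(x) = -5*log(2*x**2 + 5)*atan(2*x)/12; value = -5*log(13)*atan(4)/12 + 5*log(7)*atan(2)/12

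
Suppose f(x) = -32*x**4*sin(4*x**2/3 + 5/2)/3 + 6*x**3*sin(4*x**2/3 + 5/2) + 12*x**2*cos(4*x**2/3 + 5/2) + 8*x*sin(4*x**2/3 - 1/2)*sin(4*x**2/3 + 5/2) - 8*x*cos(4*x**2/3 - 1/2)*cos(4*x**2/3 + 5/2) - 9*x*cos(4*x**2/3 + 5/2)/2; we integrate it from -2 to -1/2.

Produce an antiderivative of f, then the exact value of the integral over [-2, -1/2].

f has the shape u'v + uv' for u = 4*x**3 - 9*x**2/4 - 3*sin(4*x**2/3 - 1/2) and v = cos(4*x**2/3 + 5/2) — it is the derivative of the product u*v.
F(x) = 4*x**3*cos(4*x**2/3 + 5/2) - 9*x**2*cos(4*x**2/3 + 5/2)/4 - 3*sin(4*x**2/3 - 1/2)*cos(4*x**2/3 + 5/2) is an antiderivative of f.
Check: d/dx[4*x**3*cos(4*x**2/3 + 5/2) - 9*x**2*cos(4*x**2/3 + 5/2)/4 - 3*sin(4*x**2/3 - 1/2)*cos(4*x**2/3 + 5/2)] = -32*x**4*sin(4*x**2/3 + 5/2)/3 + 6*x**3*sin(4*x**2/3 + 5/2) + 12*x**2*cos(4*x**2/3 + 5/2) + 8*x*sin(4*x**2/3 - 1/2)*sin(4*x**2/3 + 5/2) - 8*x*cos(4*x**2/3 - 1/2)*cos(4*x**2/3 + 5/2) - 9*x*cos(4*x**2/3 + 5/2)/2 = f(x).
F(-1/2) = 3*sin(1/6)*cos(17/6) - 17*cos(17/6)/16; F(-2) = -41*cos(47/6) - 3*sin(29/6)*cos(47/6).
Integral = F(-1/2) - F(-2) = 3*sin(1/6)*cos(17/6) + 3*sin(29/6)*cos(47/6) + 41*cos(47/6) - 17*cos(17/6)/16.

Antiderivative: F(x) = 4*x**3*cos(4*x**2/3 + 5/2) - 9*x**2*cos(4*x**2/3 + 5/2)/4 - 3*sin(4*x**2/3 - 1/2)*cos(4*x**2/3 + 5/2); value = 3*sin(1/6)*cos(17/6) + 3*sin(29/6)*cos(47/6) + 41*cos(47/6) - 17*cos(17/6)/16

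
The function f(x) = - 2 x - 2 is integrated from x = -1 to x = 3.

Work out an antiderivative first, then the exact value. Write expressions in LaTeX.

A first test for any F(x): its x-derivative must equal f(x) identically.
F(x) = - x^{2} - 2 x is an antiderivative of f.
Check: d/dx[- x^{2} - 2 x] = - 2 x - 2 = f(x).
F(3) = -15; F(-1) = 1.
Integral = F(3) - F(-1) = -16.

Antiderivative: F(x) = - x^{2} - 2 x; value = -16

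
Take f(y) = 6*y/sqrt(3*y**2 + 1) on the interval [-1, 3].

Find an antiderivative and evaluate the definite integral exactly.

The substitution u = 3*y**2 + 1 works: f is exactly (dF/du)*(du/dy) for that inner function.
F(y) = 2*sqrt(3*y**2 + 1) is an antiderivative of f.
Check: d/dy[2*sqrt(3*y**2 + 1)] = 6*y/sqrt(3*y**2 + 1) = f(y).
F(3) = 4*sqrt(7); F(-1) = 4.
Integral = F(3) - F(-1) = -4 + 4*sqrt(7).

Antiderivative: F(y) = 2*sqrt(3*y**2 + 1); value = -4 + 4*sqrt(7)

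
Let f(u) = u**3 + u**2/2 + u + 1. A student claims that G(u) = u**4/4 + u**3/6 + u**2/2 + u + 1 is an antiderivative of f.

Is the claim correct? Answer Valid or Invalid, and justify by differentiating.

Valid. The derivative of G reproduces f.

d/du[G] = u**3 + u**2/2 + u + 1
This equals f(u) exactly, so the claim holds.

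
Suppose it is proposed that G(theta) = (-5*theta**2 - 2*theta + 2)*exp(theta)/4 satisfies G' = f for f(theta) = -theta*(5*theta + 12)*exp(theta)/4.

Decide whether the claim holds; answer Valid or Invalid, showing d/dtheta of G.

Valid - the claim checks out under differentiation.

d/dtheta[G] = -5*theta**2*exp(theta)/4 - 3*theta*exp(theta)
This equals f(theta) exactly, so the claim holds.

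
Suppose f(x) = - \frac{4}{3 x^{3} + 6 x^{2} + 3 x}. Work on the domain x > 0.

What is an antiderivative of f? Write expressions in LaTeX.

An antiderivative is F(x) = - \frac{4 \log{\left(x \right)}}{3} + \frac{4 \log{\left(x + 1 \right)}}{3} - \frac{4}{3 x + 3}.

The denominator factors as 3 x \left(x + 1\right)^{2}; partial fractions split f into directly integrable pieces: \frac{4}{3 \left(x + 1\right)} + \frac{4}{3 \left(x + 1\right)^{2}} - \frac{4}{3 x}.
Check: d/dx[- \frac{4 \log{\left(x \right)}}{3} + \frac{4 \log{\left(x + 1 \right)}}{3} - \frac{4}{3 x + 3}] = - \frac{4}{3 x^{3} + 6 x^{2} + 3 x} = f(x).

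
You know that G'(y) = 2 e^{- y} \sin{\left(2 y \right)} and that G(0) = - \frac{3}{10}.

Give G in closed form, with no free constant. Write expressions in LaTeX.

Whatever form G(y) takes, its d/dy must return the stated G'(y).
A general antiderivative is - \frac{2 e^{- y} \sin{\left(2 y \right)}}{5} - \frac{4 e^{- y} \cos{\left(2 y \right)}}{5} + C.
The condition gives C = - \frac{3}{10} - (- \frac{4}{5}) = \frac{1}{2}.
So G(y) = \frac{\left(5 e^{y} - 4 \sin{\left(2 y \right)} - 8 \cos{\left(2 y \right)}\right) e^{- y}}{10}.
Check: d/dy[\frac{\left(5 e^{y} - 4 \sin{\left(2 y \right)} - 8 \cos{\left(2 y \right)}\right) e^{- y}}{10}] = 2 e^{- y} \sin{\left(2 y \right)} = G'(y).

G(y) = \frac{\left(5 e^{y} - 4 \sin{\left(2 y \right)} - 8 \cos{\left(2 y \right)}\right) e^{- y}}{10}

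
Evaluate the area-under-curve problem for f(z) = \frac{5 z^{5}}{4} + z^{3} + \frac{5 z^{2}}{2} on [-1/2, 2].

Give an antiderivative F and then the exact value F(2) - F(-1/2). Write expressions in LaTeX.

Antiderivative: F(z) = \frac{5 z^{6}}{24} + \frac{z^{4}}{4} + \frac{5 z^{3}}{6}; value = \frac{36995}{1536}

Integrate term by term and add the pieces.
F(z) = \frac{5 z^{6}}{24} + \frac{z^{4}}{4} + \frac{5 z^{3}}{6} is an antiderivative of f.
Check: d/dz[\frac{5 z^{6}}{24} + \frac{z^{4}}{4} + \frac{5 z^{3}}{6}] = \frac{5 z^{5}}{4} + z^{3} + \frac{5 z^{2}}{2} = f(z).
F(2) = 24; F(-1/2) = - \frac{131}{1536}.
Integral = F(2) - F(-1/2) = \frac{36995}{1536}.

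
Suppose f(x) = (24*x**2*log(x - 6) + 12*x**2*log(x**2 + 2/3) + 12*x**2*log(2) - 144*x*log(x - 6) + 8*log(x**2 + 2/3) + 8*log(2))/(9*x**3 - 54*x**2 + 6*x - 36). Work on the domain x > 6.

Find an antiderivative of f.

f has the shape u'v + uv' for u = 4*log(x - 6)/3 and v = log(2*x**2 + 4/3) — it is the derivative of the product u*v.
Check: d/dx[4*log(x - 6)*log(2*x**2 + 4/3)/3] = (24*x**2*log(x - 6) + 12*x**2*log(x**2 + 2/3) + 12*x**2*log(2) - 144*x*log(x - 6) + 8*log(x**2 + 2/3) + 8*log(2))/(9*x**3 - 54*x**2 + 6*x - 36) = f(x).

An antiderivative is F(x) = 4*log(x - 6)*log(2*x**2 + 4/3)/3.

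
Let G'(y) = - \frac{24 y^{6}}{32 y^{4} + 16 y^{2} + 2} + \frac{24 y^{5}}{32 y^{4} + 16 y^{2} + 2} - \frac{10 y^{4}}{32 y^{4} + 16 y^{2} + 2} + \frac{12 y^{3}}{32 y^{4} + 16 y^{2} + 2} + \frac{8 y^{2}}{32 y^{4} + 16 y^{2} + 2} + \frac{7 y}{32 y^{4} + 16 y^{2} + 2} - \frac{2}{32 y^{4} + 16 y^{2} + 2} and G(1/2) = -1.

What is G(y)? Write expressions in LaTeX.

G(y) = \frac{3 \left(- \frac{4 y^{2}}{3} + \frac{2 y}{3}\right) \left(y^{3} - y^{2} - \frac{y}{2} - 2\right)}{4 \left(4 y^{2} + 1\right)} - 1

The integrand splits into summands that can be handled one at a time.
A general antiderivative is \frac{3 \left(- \frac{4 y^{2}}{3} + \frac{2 y}{3}\right) \left(y^{3} - y^{2} - \frac{y}{2} - 2\right)}{4 \left(4 y^{2} + 1\right)} + C.
The condition gives C = -1 - (0) = -1.
So G(y) = \frac{3 \left(- \frac{4 y^{2}}{3} + \frac{2 y}{3}\right) \left(y^{3} - y^{2} - \frac{y}{2} - 2\right)}{4 \left(4 y^{2} + 1\right)} - 1.
Check: d/dy[\frac{3 \left(- \frac{4 y^{2}}{3} + \frac{2 y}{3}\right) \left(y^{3} - y^{2} - \frac{y}{2} - 2\right)}{4 \left(4 y^{2} + 1\right)} - 1] = \frac{- 24 y^{6} + 24 y^{5} - 10 y^{4} + 12 y^{3} + 8 y^{2} + 7 y - 2}{32 y^{4} + 16 y^{2} + 2}, which equals G'(y).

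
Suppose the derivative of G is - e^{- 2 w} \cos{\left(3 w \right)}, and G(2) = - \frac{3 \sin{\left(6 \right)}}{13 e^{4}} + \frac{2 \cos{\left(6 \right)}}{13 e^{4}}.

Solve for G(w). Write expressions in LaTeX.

Differentiate the proposed G(w) back; it has to land on the given G'(w).
A general antiderivative is - \frac{3 e^{- 2 w} \sin{\left(3 w \right)}}{13} + \frac{2 e^{- 2 w} \cos{\left(3 w \right)}}{13} + C.
The condition gives C = - \frac{3 \sin{\left(6 \right)}}{13 e^{4}} + \frac{2 \cos{\left(6 \right)}}{13 e^{4}} - (- \frac{3 \sin{\left(6 \right)}}{13 e^{4}} + \frac{2 \cos{\left(6 \right)}}{13 e^{4}}) = 0.
So G(w) = \frac{\left(- 3 \sin{\left(3 w \right)} + 2 \cos{\left(3 w \right)}\right) e^{- 2 w}}{13}.
Check: d/dw[\frac{\left(- 3 \sin{\left(3 w \right)} + 2 \cos{\left(3 w \right)}\right) e^{- 2 w}}{13}] = - e^{- 2 w} \cos{\left(3 w \right)} = G'(w).

G(w) = \frac{\left(- 3 \sin{\left(3 w \right)} + 2 \cos{\left(3 w \right)}\right) e^{- 2 w}}{13}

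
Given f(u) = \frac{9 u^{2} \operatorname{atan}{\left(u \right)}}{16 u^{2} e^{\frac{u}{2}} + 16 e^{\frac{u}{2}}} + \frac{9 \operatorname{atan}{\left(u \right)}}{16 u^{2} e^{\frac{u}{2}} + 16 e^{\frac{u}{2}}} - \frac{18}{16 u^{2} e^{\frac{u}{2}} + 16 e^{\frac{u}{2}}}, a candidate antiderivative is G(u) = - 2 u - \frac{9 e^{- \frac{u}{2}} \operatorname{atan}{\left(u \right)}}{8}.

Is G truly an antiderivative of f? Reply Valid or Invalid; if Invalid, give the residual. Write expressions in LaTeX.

Invalid: d/du[G] - f = -2, which is not 0.

d/du[G] = \frac{9 u^{2} e^{\frac{u}{2}} \operatorname{atan}{\left(u \right)} - 32 u^{2} e^{u} + 9 e^{\frac{u}{2}} \operatorname{atan}{\left(u \right)} - 18 e^{\frac{u}{2}} - 32 e^{u}}{16 u^{2} e^{u} + 16 e^{u}}
d/du[G] - f(u) = -2 != 0.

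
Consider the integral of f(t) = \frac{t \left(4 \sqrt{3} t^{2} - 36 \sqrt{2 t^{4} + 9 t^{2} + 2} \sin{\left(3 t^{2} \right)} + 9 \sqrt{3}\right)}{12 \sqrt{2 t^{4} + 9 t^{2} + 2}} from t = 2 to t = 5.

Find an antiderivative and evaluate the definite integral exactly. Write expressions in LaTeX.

Antiderivative: F(t) = \frac{\sqrt{3} \sqrt{2 t^{4} + 9 t^{2} + 2} + 6 \cos{\left(3 t^{2} \right)}}{12}; value = - \frac{\sqrt{210}}{12} - \frac{\cos{\left(12 \right)}}{2} + \frac{\cos{\left(75 \right)}}{2} + \frac{\sqrt{4431}}{12}

Whatever form F(t) takes, F'(t) = f(t) is non-negotiable.
F(t) = \frac{\sqrt{3} \sqrt{2 t^{4} + 9 t^{2} + 2} + 6 \cos{\left(3 t^{2} \right)}}{12} is an antiderivative of f.
Check: d/dt[\frac{\sqrt{3} \sqrt{2 t^{4} + 9 t^{2} + 2} + 6 \cos{\left(3 t^{2} \right)}}{12}] = \frac{4 \sqrt{3} t^{3} - 36 t \sqrt{2 t^{4} + 9 t^{2} + 2} \sin{\left(3 t^{2} \right)} + 9 \sqrt{3} t}{12 \sqrt{2 t^{4} + 9 t^{2} + 2}}, which equals f(t).
F(5) = \frac{\cos{\left(75 \right)}}{2} + \frac{\sqrt{4431}}{12}; F(2) = \frac{\cos{\left(12 \right)}}{2} + \frac{\sqrt{210}}{12}.
Integral = F(5) - F(2) = - \frac{\sqrt{210}}{12} - \frac{\cos{\left(12 \right)}}{2} + \frac{\cos{\left(75 \right)}}{2} + \frac{\sqrt{4431}}{12}.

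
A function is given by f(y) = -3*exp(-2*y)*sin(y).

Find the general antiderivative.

Check any antiderivative F(y) by computing F'(y) and comparing it with f(y).
Check: d/dy[6*exp(-2*y)*sin(y)/5 + 3*exp(-2*y)*cos(y)/5] = -3*exp(-2*y)*sin(y) = f(y).

F(y) = 6*exp(-2*y)*sin(y)/5 + 3*exp(-2*y)*cos(y)/5 + C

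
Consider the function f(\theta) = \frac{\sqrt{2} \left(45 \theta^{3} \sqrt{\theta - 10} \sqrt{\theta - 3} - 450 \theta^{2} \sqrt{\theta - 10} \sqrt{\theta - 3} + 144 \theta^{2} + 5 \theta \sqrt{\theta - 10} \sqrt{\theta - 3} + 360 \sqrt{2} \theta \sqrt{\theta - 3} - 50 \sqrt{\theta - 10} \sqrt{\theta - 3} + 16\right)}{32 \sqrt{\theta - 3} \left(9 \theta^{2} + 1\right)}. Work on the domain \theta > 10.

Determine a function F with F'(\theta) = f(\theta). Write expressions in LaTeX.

An antiderivative is F(\theta) = \frac{\sqrt{2} \left(\theta - 10\right)^{\frac{5}{2}} + 16 \sqrt{2} \sqrt{\theta - 3} + 20 \log{\left(3 \theta^{2} + \frac{1}{3} \right)}}{16}.

Recover f(\theta) by differentiating a candidate F(\theta); any mismatch rules it out.
Check: d/d\theta[\frac{\sqrt{2} \left(\theta - 10\right)^{\frac{5}{2}} + 16 \sqrt{2} \sqrt{\theta - 3} + 20 \log{\left(3 \theta^{2} + \frac{1}{3} \right)}}{16}] = \frac{45 \sqrt{2} \theta^{3} \sqrt{\theta - 10} \sqrt{\theta - 3} - 450 \sqrt{2} \theta^{2} \sqrt{\theta - 10} \sqrt{\theta - 3} + 144 \sqrt{2} \theta^{2} + 5 \sqrt{2} \theta \sqrt{\theta - 10} \sqrt{\theta - 3} + 720 \theta \sqrt{\theta - 3} - 50 \sqrt{2} \sqrt{\theta - 10} \sqrt{\theta - 3} + 16 \sqrt{2}}{288 \theta^{2} \sqrt{\theta - 3} + 32 \sqrt{\theta - 3}}, which equals f(\theta).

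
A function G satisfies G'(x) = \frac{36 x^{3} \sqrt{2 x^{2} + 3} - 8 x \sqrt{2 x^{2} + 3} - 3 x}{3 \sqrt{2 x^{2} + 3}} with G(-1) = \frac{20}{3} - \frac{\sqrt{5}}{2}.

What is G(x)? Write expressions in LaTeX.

Check a candidate G(x) by differentiating: d/dx[G] must match the given G'(x).
A general antiderivative is 3 x^{4} - \frac{4 x^{2}}{3} - \frac{\sqrt{2 x^{2} + 3}}{2} + 3 + C.
The condition gives C = \frac{20}{3} - \frac{\sqrt{5}}{2} - (\frac{14}{3} - \frac{\sqrt{5}}{2}) = 2.
So G(x) = \frac{18 x^{4} - 8 x^{2} - 3 \sqrt{2 x^{2} + 3} + 30}{6}.
Check: d/dx[\frac{18 x^{4} - 8 x^{2} - 3 \sqrt{2 x^{2} + 3} + 30}{6}] = \frac{36 x^{3} \sqrt{2 x^{2} + 3} - 8 x \sqrt{2 x^{2} + 3} - 3 x}{3 \sqrt{2 x^{2} + 3}} = G'(x).

G(x) = \frac{18 x^{4} - 8 x^{2} - 3 \sqrt{2 x^{2} + 3} + 30}{6}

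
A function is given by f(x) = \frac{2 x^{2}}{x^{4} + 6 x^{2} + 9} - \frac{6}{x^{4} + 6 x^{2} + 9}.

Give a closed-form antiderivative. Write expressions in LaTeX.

An antiderivative is F(x) = - \frac{2 x}{x^{2} + 3}.

Recognize the product-rule pattern: f = u'v + uv' with u = - 2 x, v = \frac{1}{x^{2} + 3}, so integration by parts undoes it.
Check: d/dx[- \frac{2 x}{x^{2} + 3}] = \frac{2 x^{2} - 6}{x^{4} + 6 x^{2} + 9}, which equals f(x).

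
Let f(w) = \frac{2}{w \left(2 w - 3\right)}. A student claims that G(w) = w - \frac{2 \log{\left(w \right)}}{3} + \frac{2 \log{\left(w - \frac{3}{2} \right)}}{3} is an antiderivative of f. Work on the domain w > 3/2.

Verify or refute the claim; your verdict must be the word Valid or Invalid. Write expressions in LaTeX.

d/dw[G] = \frac{2 w^{2} - 3 w + 2}{2 w^{2} - 3 w}
d/dw[G] - f(w) = 1 != 0.

Invalid: d/dw[G] - f = 1, which is not 0.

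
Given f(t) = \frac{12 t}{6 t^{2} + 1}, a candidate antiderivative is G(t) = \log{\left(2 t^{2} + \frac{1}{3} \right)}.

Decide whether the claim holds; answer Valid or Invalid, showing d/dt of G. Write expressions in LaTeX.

d/dt[G] = \frac{12 t}{6 t^{2} + 1}
This equals f(t) exactly, so the claim holds.

Valid: G'(t) = f(t).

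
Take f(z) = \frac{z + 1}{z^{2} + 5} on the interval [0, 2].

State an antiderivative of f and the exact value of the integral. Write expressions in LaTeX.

Antiderivative: F(z) = \frac{5 \log{\left(z^{2} + 5 \right)} + 2 \sqrt{5} \operatorname{atan}{\left(\frac{\sqrt{5} z}{5} \right)}}{10}; value = - \frac{\log{\left(5 \right)}}{2} + \frac{\sqrt{5} \operatorname{atan}{\left(\frac{2 \sqrt{5}}{5} \right)}}{5} + \frac{\log{\left(9 \right)}}{2}

Recover f(z) by differentiating a candidate F(z); any mismatch rules it out.
F(z) = \frac{5 \log{\left(z^{2} + 5 \right)} + 2 \sqrt{5} \operatorname{atan}{\left(\frac{\sqrt{5} z}{5} \right)}}{10} is an antiderivative of f.
Check: d/dz[\frac{5 \log{\left(z^{2} + 5 \right)} + 2 \sqrt{5} \operatorname{atan}{\left(\frac{\sqrt{5} z}{5} \right)}}{10}] = \frac{z + 1}{z^{2} + 5} = f(z).
F(2) = \frac{\sqrt{5} \operatorname{atan}{\left(\frac{2 \sqrt{5}}{5} \right)}}{5} + \frac{\log{\left(9 \right)}}{2}; F(0) = \frac{\log{\left(5 \right)}}{2}.
Integral = F(2) - F(0) = - \frac{\log{\left(5 \right)}}{2} + \frac{\sqrt{5} \operatorname{atan}{\left(\frac{2 \sqrt{5}}{5} \right)}}{5} + \frac{\log{\left(9 \right)}}{2}.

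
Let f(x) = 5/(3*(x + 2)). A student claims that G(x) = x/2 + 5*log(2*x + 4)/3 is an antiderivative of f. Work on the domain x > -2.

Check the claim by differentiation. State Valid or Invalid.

Invalid: d/dx[G] - f = 1/2, which is not 0.

d/dx[G] = (3*x + 16)/(6*x + 12)
d/dx[G] - f(x) = 1/2 != 0.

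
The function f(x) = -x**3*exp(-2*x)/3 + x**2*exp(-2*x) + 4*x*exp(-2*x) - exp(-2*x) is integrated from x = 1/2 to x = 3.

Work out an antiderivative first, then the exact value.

Antiderivative: F(x) = (4*x**3 - 6*x**2 - 54*x - 15)*exp(-2*x)/24; value = -41*exp(-6)/8 + 43*exp(-1)/24

f has the shape u'v + uv' for u = x**3/6 - x**2/4 - 9*x/4 - 5/8 and v = exp(-2*x) — it is the derivative of the product u*v.
F(x) = (4*x**3 - 6*x**2 - 54*x - 15)*exp(-2*x)/24 is an antiderivative of f.
Check: d/dx[(4*x**3 - 6*x**2 - 54*x - 15)*exp(-2*x)/24] = (-x**3 + 3*x**2 + 12*x - 3)*exp(-2*x)/3, which equals f(x).
F(3) = -41*exp(-6)/8; F(1/2) = -43*exp(-1)/24.
Integral = F(3) - F(1/2) = -41*exp(-6)/8 + 43*exp(-1)/24.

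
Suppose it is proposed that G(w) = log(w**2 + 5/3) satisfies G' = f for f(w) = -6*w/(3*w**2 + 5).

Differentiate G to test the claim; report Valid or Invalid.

d/dw[G] = 6*w/(3*w**2 + 5)
d/dw[G] - f(w) = 12*w/(3*w**2 + 5) != 0.

Invalid: d/dw[G] - f = 12*w/(3*w**2 + 5), which is not 0.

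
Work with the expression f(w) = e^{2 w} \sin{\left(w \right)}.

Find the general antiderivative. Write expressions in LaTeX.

F(w) = \frac{2 e^{2 w} \sin{\left(w \right)}}{5} - \frac{e^{2 w} \cos{\left(w \right)}}{5} + C

Whatever form F(w) takes, F'(w) = f(w) is non-negotiable.
Check: d/dw[\frac{2 e^{2 w} \sin{\left(w \right)}}{5} - \frac{e^{2 w} \cos{\left(w \right)}}{5}] = e^{2 w} \sin{\left(w \right)} = f(w).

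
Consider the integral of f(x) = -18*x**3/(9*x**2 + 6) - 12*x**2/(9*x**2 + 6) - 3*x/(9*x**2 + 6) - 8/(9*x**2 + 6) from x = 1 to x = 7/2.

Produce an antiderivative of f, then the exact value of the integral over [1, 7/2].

The integrand splits into summands that can be handled one at a time.
F(x) = -x**2 - 4*x/3 + log(x**2 + 2/3)/2 is an antiderivative of f.
Check: d/dx[-x**2 - 4*x/3 + log(x**2 + 2/3)/2] = (-18*x**3 - 12*x**2 - 3*x - 8)/(9*x**2 + 6), which equals f(x).
F(7/2) = -203/12 + log(155/12)/2; F(1) = -7/3 + log(5/3)/2.
Integral = F(7/2) - F(1) = -175/12 - log(5/3)/2 + log(155/12)/2.

Antiderivative: F(x) = -x**2 - 4*x/3 + log(x**2 + 2/3)/2; value = -175/12 - log(5/3)/2 + log(155/12)/2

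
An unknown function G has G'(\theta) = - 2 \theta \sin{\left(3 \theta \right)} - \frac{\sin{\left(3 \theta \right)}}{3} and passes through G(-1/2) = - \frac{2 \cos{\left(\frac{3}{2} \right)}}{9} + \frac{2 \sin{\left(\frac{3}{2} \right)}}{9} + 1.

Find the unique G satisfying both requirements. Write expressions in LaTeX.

Integrate term by term and add the pieces.
A general antiderivative is \frac{2 \theta \cos{\left(3 \theta \right)}}{3} - \frac{2 \sin{\left(3 \theta \right)}}{9} + \frac{\cos{\left(3 \theta \right)}}{9} + C.
The condition gives C = - \frac{2 \cos{\left(\frac{3}{2} \right)}}{9} + \frac{2 \sin{\left(\frac{3}{2} \right)}}{9} + 1 - (- \frac{2 \cos{\left(\frac{3}{2} \right)}}{9} + \frac{2 \sin{\left(\frac{3}{2} \right)}}{9}) = 1.
So G(\theta) = \frac{2 \theta \cos{\left(3 \theta \right)}}{3} - \frac{2 \sin{\left(3 \theta \right)}}{9} + \frac{\cos{\left(3 \theta \right)}}{9} + 1.
Check: d/d\theta[\frac{2 \theta \cos{\left(3 \theta \right)}}{3} - \frac{2 \sin{\left(3 \theta \right)}}{9} + \frac{\cos{\left(3 \theta \right)}}{9} + 1] = - 2 \theta \sin{\left(3 \theta \right)} - \frac{\sin{\left(3 \theta \right)}}{3} = G'(\theta).

G(\theta) = \frac{2 \theta \cos{\left(3 \theta \right)}}{3} - \frac{2 \sin{\left(3 \theta \right)}}{9} + \frac{\cos{\left(3 \theta \right)}}{9} + 1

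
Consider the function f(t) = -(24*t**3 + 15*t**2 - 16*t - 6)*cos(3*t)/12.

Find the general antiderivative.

Any candidate F(t) must reproduce f(t) exactly when differentiated.
Check: d/dt[-2*t**3*sin(3*t)/3 - 5*t**2*sin(3*t)/12 - 2*t**2*cos(3*t)/3 + 8*t*sin(3*t)/9 - 5*t*cos(3*t)/18 + 7*sin(3*t)/27 + 8*cos(3*t)/27] = -2*t**3*cos(3*t) - 5*t**2*cos(3*t)/4 + 4*t*cos(3*t)/3 + cos(3*t)/2, which equals f(t).

F(t) = -2*t**3*sin(3*t)/3 - 5*t**2*sin(3*t)/12 - 2*t**2*cos(3*t)/3 + 8*t*sin(3*t)/9 - 5*t*cos(3*t)/18 + 7*sin(3*t)/27 + 8*cos(3*t)/27 + C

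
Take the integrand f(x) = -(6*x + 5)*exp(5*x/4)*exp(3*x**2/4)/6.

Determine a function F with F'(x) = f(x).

The substitution u = 3*x**2/4 + 5*x/4 works: f is exactly (dF/du)*(du/dx) for that inner function.
Check: d/dx[-2*exp(5*x/4)*exp(3*x**2/4)/3] = -x*exp(5*x/4)*exp(3*x**2/4) - 5*exp(5*x/4)*exp(3*x**2/4)/6, which equals f(x).

An antiderivative is F(x) = -2*exp(5*x/4)*exp(3*x**2/4)/3.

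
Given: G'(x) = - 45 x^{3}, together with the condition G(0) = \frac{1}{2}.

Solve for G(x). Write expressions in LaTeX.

For G(x) to be correct, d/dx[G] must agree with the stated G'(x) identically.
A general antiderivative is - \frac{45 x^{4}}{4} + C.
The condition gives C = \frac{1}{2} - (0) = \frac{1}{2}.
So G(x) = - \frac{45 x^{4} - 2}{4}.
Check: d/dx[- \frac{45 x^{4} - 2}{4}] = - 45 x^{3} = G'(x).

G(x) = - \frac{45 x^{4} - 2}{4}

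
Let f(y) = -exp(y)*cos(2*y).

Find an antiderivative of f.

For F(y) to be correct the identity F'(y) - f(y) = 0 must hold.
Check: d/dy[(-2*sin(2*y) - cos(2*y))*exp(y)/5] = -exp(y)*cos(2*y) = f(y).

An antiderivative is F(y) = (-2*sin(2*y) - cos(2*y))*exp(y)/5.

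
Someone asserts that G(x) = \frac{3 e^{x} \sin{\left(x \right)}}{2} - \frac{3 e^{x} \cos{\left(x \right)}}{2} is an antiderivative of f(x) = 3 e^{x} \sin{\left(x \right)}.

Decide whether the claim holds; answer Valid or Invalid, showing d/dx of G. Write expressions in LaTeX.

Valid - the claim checks out under differentiation.

d/dx[G] = 3 e^{x} \sin{\left(x \right)}
This equals f(x) exactly, so the claim holds.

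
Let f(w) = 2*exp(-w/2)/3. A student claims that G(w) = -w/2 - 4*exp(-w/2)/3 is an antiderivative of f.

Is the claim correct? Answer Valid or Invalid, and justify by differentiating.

d/dw[G] = (4 - 3*exp(w/2))*exp(-w/2)/6
d/dw[G] - f(w) = -1/2 != 0.

Invalid: d/dw[G] - f = -1/2, which is not 0.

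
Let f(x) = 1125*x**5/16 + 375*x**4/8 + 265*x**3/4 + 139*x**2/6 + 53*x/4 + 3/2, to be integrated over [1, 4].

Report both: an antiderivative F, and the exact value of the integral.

Antiderivative: F(x) = 3*(5*x**2/2 + 2*x/3 + 1)**3/4; value = 1996567/32

The substitution u = 5*x**2/2 + 2*x/3 + 1 works: f is exactly (dF/du)*(du/dx) for that inner function.
F(x) = 3*(5*x**2/2 + 2*x/3 + 1)**3/4 is an antiderivative of f.
Check: d/dx[3*(5*x**2/2 + 2*x/3 + 1)**3/4] = 1125*x**5/16 + 375*x**4/8 + 265*x**3/4 + 139*x**2/6 + 53*x/4 + 3/2 = f(x).
F(4) = 2248091/36; F(1) = 15625/288.
Integral = F(4) - F(1) = 1996567/32.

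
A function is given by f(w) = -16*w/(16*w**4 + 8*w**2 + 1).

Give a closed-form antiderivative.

The substitution u = 4*w**2 + 1 works: f is exactly (dF/du)*(du/dw) for that inner function.
Check: d/dw[2/(4*w**2 + 1)] = -16*w/(16*w**4 + 8*w**2 + 1) = f(w).

An antiderivative is F(w) = 2/(4*w**2 + 1).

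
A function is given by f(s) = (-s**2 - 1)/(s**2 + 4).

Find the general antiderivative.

F(s) = -s + 3*atan(s/2)/2 + C

A candidate is checked by its d/ds: the result must match f(s).
Check: d/ds[-s + 3*atan(s/2)/2] = (-s**2 - 1)/(s**2 + 4) = f(s).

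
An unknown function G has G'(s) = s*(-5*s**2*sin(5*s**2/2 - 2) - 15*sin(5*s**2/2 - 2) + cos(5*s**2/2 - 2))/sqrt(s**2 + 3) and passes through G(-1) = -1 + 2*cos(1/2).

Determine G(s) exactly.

G(s) = sqrt(s**2 + 3)*cos(5*s**2/2 - 2) - 1

Recognize the product-rule pattern: G'(s) = u'v + uv' with u = sqrt(s**2 + 3), v = cos(5*s**2/2 - 2), so integration by parts undoes it.
A general antiderivative is sqrt(s**2 + 3)*cos(5*s**2/2 - 2) + C.
The condition gives C = -1 + 2*cos(1/2) - (2*cos(1/2)) = -1.
So G(s) = sqrt(s**2 + 3)*cos(5*s**2/2 - 2) - 1.
Check: d/ds[sqrt(s**2 + 3)*cos(5*s**2/2 - 2) - 1] = (-5*s**3*sin(5*s**2/2 - 2) - 15*s*sin(5*s**2/2 - 2) + s*cos(5*s**2/2 - 2))/sqrt(s**2 + 3), which equals G'(s).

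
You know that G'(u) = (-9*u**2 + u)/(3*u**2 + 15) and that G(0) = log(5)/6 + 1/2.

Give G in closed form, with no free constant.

G(u) = -3*u + log(u**2 + 5)/6 + 3*sqrt(5)*atan(sqrt(5)*u/5) + 1/2

Whatever form G(u) takes, its d/du must return the stated G'(u).
A general antiderivative is -3*u + log(u**2 + 5)/6 + 3*sqrt(5)*atan(sqrt(5)*u/5) + C.
The condition gives C = log(5)/6 + 1/2 - (log(5)/6) = 1/2.
So G(u) = -3*u + log(u**2 + 5)/6 + 3*sqrt(5)*atan(sqrt(5)*u/5) + 1/2.
Check: d/du[-3*u + log(u**2 + 5)/6 + 3*sqrt(5)*atan(sqrt(5)*u/5) + 1/2] = (-9*u**2 + u)/(3*u**2 + 15) = G'(u).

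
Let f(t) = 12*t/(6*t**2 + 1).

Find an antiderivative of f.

The substitution u = 2*t**2 + 1/3 works: f is exactly (dF/du)*(du/dt) for that inner function.
Check: d/dt[log(2*t**2 + 1/3)] = 12*t/(6*t**2 + 1) = f(t).

An antiderivative is F(t) = log(2*t**2 + 1/3).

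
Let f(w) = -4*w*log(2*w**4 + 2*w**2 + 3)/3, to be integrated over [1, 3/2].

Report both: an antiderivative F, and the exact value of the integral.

Whatever form F(w) takes, F'(w) = f(w) is non-negotiable.
F(w) = -2*w**2*log(2*w**4 + 2*w**2 + 3)/3 + 4*w**2/3 - log(w**4 + w**2 + 3/2)/3 - 2*sqrt(5)*atan(2*sqrt(5)*w**2/5 + sqrt(5)/5)/3 is an antiderivative of f.
Check: d/dw[-2*w**2*log(2*w**4 + 2*w**2 + 3)/3 + 4*w**2/3 - log(w**4 + w**2 + 3/2)/3 - 2*sqrt(5)*atan(2*sqrt(5)*w**2/5 + sqrt(5)/5)/3] = -4*w*log(2*w**4 + 2*w**2 + 3)/3 = f(w).
F(3/2) = -3*log(141/8)/2 - 2*sqrt(5)*atan(11*sqrt(5)/10)/3 - log(141/16)/3 + 3; F(1) = -2*sqrt(5)*atan(3*sqrt(5)/5)/3 - 2*log(7)/3 - log(7/2)/3 + 4/3.
Integral = F(3/2) - F(1) = -3*log(141/8)/2 - 2*sqrt(5)*atan(11*sqrt(5)/10)/3 - log(141/16)/3 + log(7/2)/3 + 2*log(7)/3 + 2*sqrt(5)*atan(3*sqrt(5)/5)/3 + 5/3.

Antiderivative: F(w) = -2*w**2*log(2*w**4 + 2*w**2 + 3)/3 + 4*w**2/3 - log(w**4 + w**2 + 3/2)/3 - 2*sqrt(5)*atan(2*sqrt(5)*w**2/5 + sqrt(5)/5)/3; value = -3*log(141/8)/2 - 2*sqrt(5)*atan(11*sqrt(5)/10)/3 - log(141/16)/3 + log(7/2)/3 + 2*log(7)/3 + 2*sqrt(5)*atan(3*sqrt(5)/5)/3 + 5/3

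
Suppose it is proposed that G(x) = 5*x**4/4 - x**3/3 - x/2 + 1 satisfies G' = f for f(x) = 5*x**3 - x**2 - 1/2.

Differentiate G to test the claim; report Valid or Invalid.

Valid - the claim checks out under differentiation.

d/dx[G] = 5*x**3 - x**2 - 1/2
This equals f(x) exactly, so the claim holds.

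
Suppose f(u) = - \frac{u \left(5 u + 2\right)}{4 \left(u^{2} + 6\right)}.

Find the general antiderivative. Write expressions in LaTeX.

Since d/du undoes antidifferentiation here, F'(u) = f(u) is required of F(u).
Check: d/du[- \frac{5 u}{4} - \frac{\log{\left(u^{2} + 6 \right)}}{4} + \frac{5 \sqrt{6} \operatorname{atan}{\left(\frac{\sqrt{6} u}{6} \right)}}{4}] = \frac{- 5 u^{2} - 2 u}{4 u^{2} + 24}, which equals f(u).

F(u) = - \frac{5 u}{4} - \frac{\log{\left(u^{2} + 6 \right)}}{4} + \frac{5 \sqrt{6} \operatorname{atan}{\left(\frac{\sqrt{6} u}{6} \right)}}{4} + C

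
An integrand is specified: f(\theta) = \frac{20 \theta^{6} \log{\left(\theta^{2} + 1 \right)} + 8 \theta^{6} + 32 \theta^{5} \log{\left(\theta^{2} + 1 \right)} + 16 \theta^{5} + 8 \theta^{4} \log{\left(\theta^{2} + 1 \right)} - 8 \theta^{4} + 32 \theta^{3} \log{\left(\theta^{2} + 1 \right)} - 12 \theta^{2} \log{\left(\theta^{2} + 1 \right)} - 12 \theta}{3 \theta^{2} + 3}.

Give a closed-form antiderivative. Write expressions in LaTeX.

An antiderivative is F(\theta) = \frac{4 \theta^{5} \log{\left(\theta^{2} + 1 \right)}}{3} + \frac{8 \theta^{4} \log{\left(\theta^{2} + 1 \right)}}{3} - \frac{4 \theta^{3} \log{\left(\theta^{2} + 1 \right)}}{3} - 2 \log{\left(\theta^{2} + 1 \right)}.

Recognize the product-rule pattern: f = u'v + uv' with u = \frac{4 \theta^{5}}{3} + \frac{8 \theta^{4}}{3} - \frac{4 \theta^{3}}{3} - 2, v = \log{\left(\theta^{2} + 1 \right)}, so integration by parts undoes it.
Check: d/d\theta[\frac{4 \theta^{5} \log{\left(\theta^{2} + 1 \right)}}{3} + \frac{8 \theta^{4} \log{\left(\theta^{2} + 1 \right)}}{3} - \frac{4 \theta^{3} \log{\left(\theta^{2} + 1 \right)}}{3} - 2 \log{\left(\theta^{2} + 1 \right)}] = \frac{20 \theta^{6} \log{\left(\theta^{2} + 1 \right)} + 8 \theta^{6} + 32 \theta^{5} \log{\left(\theta^{2} + 1 \right)} + 16 \theta^{5} + 8 \theta^{4} \log{\left(\theta^{2} + 1 \right)} - 8 \theta^{4} + 32 \theta^{3} \log{\left(\theta^{2} + 1 \right)} - 12 \theta^{2} \log{\left(\theta^{2} + 1 \right)} - 12 \theta}{3 \theta^{2} + 3} = f(\theta).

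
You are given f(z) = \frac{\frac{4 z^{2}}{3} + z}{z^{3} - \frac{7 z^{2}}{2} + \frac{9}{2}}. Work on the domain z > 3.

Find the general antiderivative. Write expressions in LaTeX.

Factor the denominator (3 \left(z - 3\right) \left(z + 1\right) \left(2 z - 3\right)) and decompose: f = - \frac{12}{5 \left(2 z - 3\right)} + \frac{1}{30 \left(z + 1\right)} + \frac{5}{2 \left(z - 3\right)}; each piece integrates to a log, atan, or power term.
Check: d/dz[\frac{5 \log{\left(z - 3 \right)}}{2} - \frac{6 \log{\left(z - \frac{3}{2} \right)}}{5} + \frac{\log{\left(z + 1 \right)}}{30}] = \frac{8 z^{2} + 6 z}{6 z^{3} - 21 z^{2} + 27}, which equals f(z).

F(z) = \frac{5 \log{\left(z - 3 \right)}}{2} - \frac{6 \log{\left(z - \frac{3}{2} \right)}}{5} + \frac{\log{\left(z + 1 \right)}}{30} + C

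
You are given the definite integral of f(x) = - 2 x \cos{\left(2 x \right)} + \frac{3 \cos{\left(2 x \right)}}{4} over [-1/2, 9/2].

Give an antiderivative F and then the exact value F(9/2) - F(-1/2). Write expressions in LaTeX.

Antiderivative: F(x) = - x \sin{\left(2 x \right)} + \frac{3 \sin{\left(2 x \right)}}{8} - \frac{\cos{\left(2 x \right)}}{2}; value = - \frac{33 \sin{\left(9 \right)}}{8} + \frac{\cos{\left(1 \right)}}{2} - \frac{\cos{\left(9 \right)}}{2} + \frac{7 \sin{\left(1 \right)}}{8}

Integrate term by term and add the pieces.
F(x) = - x \sin{\left(2 x \right)} + \frac{3 \sin{\left(2 x \right)}}{8} - \frac{\cos{\left(2 x \right)}}{2} is an antiderivative of f.
Check: d/dx[- x \sin{\left(2 x \right)} + \frac{3 \sin{\left(2 x \right)}}{8} - \frac{\cos{\left(2 x \right)}}{2}] = - 2 x \cos{\left(2 x \right)} + \frac{3 \cos{\left(2 x \right)}}{4} = f(x).
F(9/2) = - \frac{33 \sin{\left(9 \right)}}{8} - \frac{\cos{\left(9 \right)}}{2}; F(-1/2) = - \frac{7 \sin{\left(1 \right)}}{8} - \frac{\cos{\left(1 \right)}}{2}.
Integral = F(9/2) - F(-1/2) = - \frac{33 \sin{\left(9 \right)}}{8} + \frac{\cos{\left(1 \right)}}{2} - \frac{\cos{\left(9 \right)}}{2} + \frac{7 \sin{\left(1 \right)}}{8}.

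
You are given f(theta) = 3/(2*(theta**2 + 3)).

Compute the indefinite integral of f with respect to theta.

Since d/dtheta undoes antidifferentiation here, F'(theta) = f(theta) is required of F(theta).
Check: d/dtheta[sqrt(3)*atan(sqrt(3)*theta/3)/2] = 3/(2*theta**2 + 6), which equals f(theta).

F(theta) = sqrt(3)*atan(sqrt(3)*theta/3)/2 + C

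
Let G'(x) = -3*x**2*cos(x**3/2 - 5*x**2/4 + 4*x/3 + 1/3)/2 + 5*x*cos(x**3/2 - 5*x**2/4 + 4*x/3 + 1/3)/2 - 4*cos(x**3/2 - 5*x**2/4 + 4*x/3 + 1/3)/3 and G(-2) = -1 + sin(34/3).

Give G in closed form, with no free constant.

The substitution u = x**3/2 - 5*x**2/4 + 4*x/3 + 1/3 works: G'(x) is exactly (dG/du)*(du/dx) for that inner function.
A general antiderivative is -sin(x**3/2 - 5*x**2/4 + 4*x/3 + 1/3) + C.
The condition gives C = -1 + sin(34/3) - (sin(34/3)) = -1.
So G(x) = -sin(x**3/2 - 5*x**2/4 + 4*x/3 + 1/3) - 1.
Check: d/dx[-sin(x**3/2 - 5*x**2/4 + 4*x/3 + 1/3) - 1] = -3*x**2*cos(x**3/2 - 5*x**2/4 + 4*x/3 + 1/3)/2 + 5*x*cos(x**3/2 - 5*x**2/4 + 4*x/3 + 1/3)/2 - 4*cos(x**3/2 - 5*x**2/4 + 4*x/3 + 1/3)/3 = G'(x).

G(x) = -sin(x**3/2 - 5*x**2/4 + 4*x/3 + 1/3) - 1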